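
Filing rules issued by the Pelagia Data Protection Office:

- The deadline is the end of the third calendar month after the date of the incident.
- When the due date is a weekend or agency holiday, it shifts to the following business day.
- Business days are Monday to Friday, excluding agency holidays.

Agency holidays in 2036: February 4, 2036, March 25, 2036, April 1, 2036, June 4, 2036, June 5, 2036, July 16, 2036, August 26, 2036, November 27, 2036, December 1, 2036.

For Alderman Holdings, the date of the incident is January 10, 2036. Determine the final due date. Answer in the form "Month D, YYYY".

April 30, 2036

3 months after January 10, 2036 is April 2036; that month ends on April 30, 2036.
April 30, 2036 is a Wednesday and not a listed holiday, so it stands.
So the filing is due April 30, 2036.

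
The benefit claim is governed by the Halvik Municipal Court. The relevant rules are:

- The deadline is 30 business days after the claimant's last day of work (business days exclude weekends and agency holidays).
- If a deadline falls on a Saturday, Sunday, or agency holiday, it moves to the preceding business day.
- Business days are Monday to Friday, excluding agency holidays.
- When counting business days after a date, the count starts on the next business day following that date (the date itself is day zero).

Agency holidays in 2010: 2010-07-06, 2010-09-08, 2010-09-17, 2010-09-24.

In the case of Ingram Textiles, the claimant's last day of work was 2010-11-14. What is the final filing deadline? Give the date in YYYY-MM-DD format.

2010-12-24

Starting the day after 2010-11-14 and counting 30 business days lands on 2010-12-24.
2010-12-24 falls on a Friday, which is a business day, so no adjustment is needed.
So the filing is due 2010-12-24.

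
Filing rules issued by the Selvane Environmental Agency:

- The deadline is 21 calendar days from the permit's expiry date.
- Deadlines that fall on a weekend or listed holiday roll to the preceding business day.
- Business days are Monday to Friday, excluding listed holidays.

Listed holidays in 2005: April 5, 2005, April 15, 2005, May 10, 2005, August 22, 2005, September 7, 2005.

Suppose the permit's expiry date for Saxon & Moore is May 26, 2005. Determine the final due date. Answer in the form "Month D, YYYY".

June 16, 2005

From May 26, 2005, 21 calendar days later is June 16, 2005.
June 16, 2005 is a Thursday and not a listed holiday, so it stands.
Final deadline: June 16, 2005.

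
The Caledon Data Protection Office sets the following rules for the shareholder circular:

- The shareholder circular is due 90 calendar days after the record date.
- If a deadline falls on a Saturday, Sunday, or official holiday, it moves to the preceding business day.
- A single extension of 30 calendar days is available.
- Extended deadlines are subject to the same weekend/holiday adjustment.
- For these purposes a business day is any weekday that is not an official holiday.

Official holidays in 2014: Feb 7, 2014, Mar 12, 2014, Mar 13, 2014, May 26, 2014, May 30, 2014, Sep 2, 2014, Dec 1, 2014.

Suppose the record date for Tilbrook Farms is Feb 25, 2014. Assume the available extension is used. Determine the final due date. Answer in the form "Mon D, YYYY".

Adding 90 calendar days to Feb 25, 2014 gives May 26, 2014.
May 26, 2014 is a listed holiday, so it moves to the preceding business day, May 23, 2014 (Friday).
The 30-calendar-day extension moves the deadline from May 23, 2014 to Jun 22, 2014.
Jun 22, 2014 is a Sunday, so it moves to the preceding business day, Jun 20, 2014 (Friday).
Deadline: Jun 20, 2014.

Jun 20, 2014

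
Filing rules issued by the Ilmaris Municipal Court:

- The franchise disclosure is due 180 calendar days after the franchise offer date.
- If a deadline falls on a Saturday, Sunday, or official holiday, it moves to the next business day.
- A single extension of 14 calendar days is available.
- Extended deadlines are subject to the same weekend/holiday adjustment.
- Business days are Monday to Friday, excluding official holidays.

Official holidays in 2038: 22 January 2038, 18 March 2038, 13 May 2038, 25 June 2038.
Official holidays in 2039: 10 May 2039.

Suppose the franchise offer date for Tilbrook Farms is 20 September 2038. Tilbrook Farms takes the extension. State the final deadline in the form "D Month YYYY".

180 calendar days after 20 September 2038 is 19 March 2039.
19 March 2039 is a Saturday; the next business day is 21 March 2039 (Monday).
The 14-calendar-day extension moves the deadline from 21 March 2039 to 4 April 2039.
4 April 2039 falls on a Monday, which is a business day, so no adjustment is needed.
Final deadline: 4 April 2039.

4 April 2039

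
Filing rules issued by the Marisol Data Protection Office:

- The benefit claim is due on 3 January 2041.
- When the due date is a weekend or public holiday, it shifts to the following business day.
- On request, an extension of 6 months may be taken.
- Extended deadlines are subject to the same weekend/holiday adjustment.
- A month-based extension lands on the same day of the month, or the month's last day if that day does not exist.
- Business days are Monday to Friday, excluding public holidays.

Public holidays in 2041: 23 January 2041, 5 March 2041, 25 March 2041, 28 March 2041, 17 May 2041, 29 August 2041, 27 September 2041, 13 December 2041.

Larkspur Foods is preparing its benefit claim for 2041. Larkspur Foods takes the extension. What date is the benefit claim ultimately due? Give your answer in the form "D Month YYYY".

3 July 2041

The statutory due date is 3 January 2041.
3 January 2041 is a Thursday and not a listed holiday, so it stands.
Add 6 months to 3 January 2041: 3 July 2041.
3 July 2041 is a Wednesday and not a listed holiday, so it stands.
Final deadline: 3 July 2041.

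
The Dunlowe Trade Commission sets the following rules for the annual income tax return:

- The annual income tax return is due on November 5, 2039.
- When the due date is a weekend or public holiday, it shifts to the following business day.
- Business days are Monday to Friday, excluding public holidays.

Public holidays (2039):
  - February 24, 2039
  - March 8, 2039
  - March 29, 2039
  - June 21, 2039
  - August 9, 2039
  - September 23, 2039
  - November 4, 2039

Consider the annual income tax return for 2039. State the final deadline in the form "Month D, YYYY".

November 7, 2039

The statutory due date is November 5, 2039.
November 5, 2039 falls on a Saturday. Rolling to the next business day gives November 7, 2039, a Monday.
Final deadline: November 7, 2039.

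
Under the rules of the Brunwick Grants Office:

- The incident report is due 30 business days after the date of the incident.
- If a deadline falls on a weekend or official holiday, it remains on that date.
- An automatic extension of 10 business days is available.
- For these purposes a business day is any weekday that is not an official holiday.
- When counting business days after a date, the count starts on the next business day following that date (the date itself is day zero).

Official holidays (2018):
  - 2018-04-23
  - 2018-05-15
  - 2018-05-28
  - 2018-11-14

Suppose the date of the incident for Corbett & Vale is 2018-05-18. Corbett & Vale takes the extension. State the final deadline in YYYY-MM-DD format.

2018-07-16

Starting the day after 2018-05-18 and counting 30 business days lands on 2018-07-02.
2018-07-02 is a Monday; no weekend or holiday adjustment applies.
Counting 10 further business days from 2018-07-02 reaches 2018-07-16.
2018-07-16 is a Monday; no weekend or holiday adjustment applies.
So the filing is due 2018-07-16.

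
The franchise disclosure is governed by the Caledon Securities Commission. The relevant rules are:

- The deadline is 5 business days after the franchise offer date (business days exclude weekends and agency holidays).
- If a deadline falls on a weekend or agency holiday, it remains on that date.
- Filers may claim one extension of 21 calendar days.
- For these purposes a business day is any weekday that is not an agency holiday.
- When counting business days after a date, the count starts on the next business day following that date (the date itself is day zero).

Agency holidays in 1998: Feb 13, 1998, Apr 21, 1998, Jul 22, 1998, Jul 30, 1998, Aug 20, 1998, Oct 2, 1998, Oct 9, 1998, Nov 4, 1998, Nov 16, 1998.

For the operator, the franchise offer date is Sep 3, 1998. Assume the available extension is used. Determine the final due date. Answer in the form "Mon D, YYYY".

Oct 1, 1998

Starting the day after Sep 3, 1998 and counting 5 business days lands on Sep 10, 1998.
Sep 10, 1998 falls on a Thursday. The rules make no weekend/holiday allowance, so it remains Sep 10, 1998.
Add the 21 calendar-day extension to Sep 10, 1998: Oct 1, 1998.
Oct 1, 1998 falls on a Thursday. The rules make no weekend/holiday allowance, so it remains Oct 1, 1998.
The final due date is Oct 1, 1998.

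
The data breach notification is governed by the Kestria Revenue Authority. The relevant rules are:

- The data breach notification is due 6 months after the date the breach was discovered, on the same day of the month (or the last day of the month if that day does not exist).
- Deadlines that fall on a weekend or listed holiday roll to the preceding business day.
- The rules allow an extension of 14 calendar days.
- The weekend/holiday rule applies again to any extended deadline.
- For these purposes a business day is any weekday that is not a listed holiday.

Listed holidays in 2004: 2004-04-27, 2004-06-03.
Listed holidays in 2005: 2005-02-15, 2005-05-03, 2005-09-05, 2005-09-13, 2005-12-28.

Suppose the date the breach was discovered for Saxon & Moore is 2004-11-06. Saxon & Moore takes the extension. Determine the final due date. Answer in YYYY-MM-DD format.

2005-05-20

6 months after 2004-11-06, on the same day of the month, is 2005-05-06.
2005-05-06 is a Friday and not a listed holiday, so it stands.
Add the 14 calendar-day extension to 2005-05-06: 2005-05-20.
2005-05-20 is a Friday and not a listed holiday, so it stands.
The final due date is 2005-05-20.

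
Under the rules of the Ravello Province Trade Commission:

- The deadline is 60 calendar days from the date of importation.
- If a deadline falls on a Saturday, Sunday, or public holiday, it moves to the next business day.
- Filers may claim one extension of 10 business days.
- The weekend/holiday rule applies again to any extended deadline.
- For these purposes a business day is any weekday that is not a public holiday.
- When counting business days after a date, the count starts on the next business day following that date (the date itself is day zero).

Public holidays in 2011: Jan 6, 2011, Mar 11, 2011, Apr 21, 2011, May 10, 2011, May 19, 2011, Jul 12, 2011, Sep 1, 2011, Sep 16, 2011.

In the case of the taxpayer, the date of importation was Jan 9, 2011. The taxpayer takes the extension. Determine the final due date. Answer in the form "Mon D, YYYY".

60 calendar days after Jan 9, 2011 is Mar 10, 2011.
Mar 10, 2011 (Thursday) is already a business day.
Counting 10 further business days from Mar 10, 2011 reaches Mar 25, 2011.
Since Mar 25, 2011 is a Friday and not a holiday, the date is unchanged.
So the filing is due Mar 25, 2011.

Mar 25, 2011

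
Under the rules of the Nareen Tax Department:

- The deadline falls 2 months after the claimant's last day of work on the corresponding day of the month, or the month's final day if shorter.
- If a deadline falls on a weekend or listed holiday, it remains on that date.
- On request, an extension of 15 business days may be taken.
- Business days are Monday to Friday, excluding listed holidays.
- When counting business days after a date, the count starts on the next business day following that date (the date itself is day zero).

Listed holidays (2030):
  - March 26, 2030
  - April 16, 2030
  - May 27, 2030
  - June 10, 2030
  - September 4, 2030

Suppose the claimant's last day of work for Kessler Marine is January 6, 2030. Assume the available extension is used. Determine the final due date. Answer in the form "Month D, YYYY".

2 months after January 6, 2030, on the same day of the month, is March 6, 2030.
No adjustment is made for weekends or holidays, so March 6, 2030 stands.
The 15-business-day extension runs from March 6, 2030 to March 28, 2030.
March 28, 2030 falls on a Thursday. The rules make no weekend/holiday allowance, so it remains March 28, 2030.
So the filing is due March 28, 2030.

March 28, 2030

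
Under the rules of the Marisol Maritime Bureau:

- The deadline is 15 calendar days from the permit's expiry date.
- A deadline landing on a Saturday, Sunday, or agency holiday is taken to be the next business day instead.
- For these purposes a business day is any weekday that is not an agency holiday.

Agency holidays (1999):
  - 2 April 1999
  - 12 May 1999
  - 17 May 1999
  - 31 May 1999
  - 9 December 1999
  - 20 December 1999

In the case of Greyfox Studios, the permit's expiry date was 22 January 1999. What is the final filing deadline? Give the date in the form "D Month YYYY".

Adding 15 calendar days to 22 January 1999 gives 6 February 1999.
6 February 1999 is a Saturday, so it moves to the next business day, 8 February 1999 (Monday).
The final due date is 8 February 1999.

8 February 1999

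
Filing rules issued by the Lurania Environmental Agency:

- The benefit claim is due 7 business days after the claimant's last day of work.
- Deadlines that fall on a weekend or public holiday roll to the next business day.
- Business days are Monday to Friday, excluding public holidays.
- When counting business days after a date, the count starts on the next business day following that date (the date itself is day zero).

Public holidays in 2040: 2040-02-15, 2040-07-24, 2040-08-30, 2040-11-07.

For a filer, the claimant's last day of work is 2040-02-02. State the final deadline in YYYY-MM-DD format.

7 business days after 2040-02-02, excluding weekends and holidays, is 2040-02-13.
2040-02-13 (Monday) is already a business day.
So the filing is due 2040-02-13.

2040-02-13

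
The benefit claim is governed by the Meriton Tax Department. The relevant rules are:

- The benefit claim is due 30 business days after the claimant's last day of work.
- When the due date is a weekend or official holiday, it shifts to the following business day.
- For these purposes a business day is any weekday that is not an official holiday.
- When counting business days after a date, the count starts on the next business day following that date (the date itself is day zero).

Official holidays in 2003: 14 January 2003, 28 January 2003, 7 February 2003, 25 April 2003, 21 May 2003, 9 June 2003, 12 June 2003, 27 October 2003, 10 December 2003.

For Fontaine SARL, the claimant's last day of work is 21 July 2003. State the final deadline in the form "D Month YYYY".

Counting 30 business days after 21 July 2003 (skipping weekends and listed holidays) reaches 1 September 2003.
1 September 2003 (Monday) is already a business day.
The final due date is 1 September 2003.

1 September 2003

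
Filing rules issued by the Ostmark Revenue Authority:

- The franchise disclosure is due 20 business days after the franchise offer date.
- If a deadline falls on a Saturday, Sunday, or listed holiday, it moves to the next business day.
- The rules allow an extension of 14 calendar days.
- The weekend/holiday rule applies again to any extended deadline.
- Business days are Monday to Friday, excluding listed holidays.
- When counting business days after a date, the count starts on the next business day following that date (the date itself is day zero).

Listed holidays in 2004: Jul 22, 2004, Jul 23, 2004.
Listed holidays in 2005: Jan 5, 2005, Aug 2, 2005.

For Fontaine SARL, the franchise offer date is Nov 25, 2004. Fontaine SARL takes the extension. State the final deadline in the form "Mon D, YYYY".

Jan 6, 2005

20 business days after Nov 25, 2004, excluding weekends and holidays, is Dec 23, 2004.
Dec 23, 2004 (Thursday) is already a business day.
The 14-calendar-day extension moves the deadline from Dec 23, 2004 to Jan 6, 2005.
Since Jan 6, 2005 is a Thursday and not a holiday, the date is unchanged.
Deadline: Jan 6, 2005.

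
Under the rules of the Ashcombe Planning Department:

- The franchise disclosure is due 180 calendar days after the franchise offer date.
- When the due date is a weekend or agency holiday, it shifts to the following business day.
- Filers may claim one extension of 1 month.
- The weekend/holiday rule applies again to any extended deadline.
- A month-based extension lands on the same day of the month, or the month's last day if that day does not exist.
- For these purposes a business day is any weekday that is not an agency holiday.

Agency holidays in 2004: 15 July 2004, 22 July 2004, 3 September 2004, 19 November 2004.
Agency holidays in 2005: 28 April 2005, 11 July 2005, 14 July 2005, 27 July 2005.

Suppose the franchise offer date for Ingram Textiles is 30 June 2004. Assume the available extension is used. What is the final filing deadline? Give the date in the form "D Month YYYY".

180 calendar days after 30 June 2004 is 27 December 2004.
Since 27 December 2004 is a Monday and not a holiday, the date is unchanged.
Add 1 month to 27 December 2004: 27 January 2005.
27 January 2005 falls on a Thursday, which is a business day, so no adjustment is needed.
So the filing is due 27 January 2005.

27 January 2005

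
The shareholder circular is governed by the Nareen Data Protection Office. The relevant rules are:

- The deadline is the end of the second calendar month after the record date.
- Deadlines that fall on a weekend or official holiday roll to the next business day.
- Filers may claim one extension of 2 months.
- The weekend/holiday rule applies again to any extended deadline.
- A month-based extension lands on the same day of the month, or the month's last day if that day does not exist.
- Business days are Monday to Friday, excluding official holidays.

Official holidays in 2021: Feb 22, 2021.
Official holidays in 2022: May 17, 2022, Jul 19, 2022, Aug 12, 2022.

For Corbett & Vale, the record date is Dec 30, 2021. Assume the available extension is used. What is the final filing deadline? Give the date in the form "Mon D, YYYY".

Apr 28, 2022

2 months after Dec 30, 2021 is February 2022; that month ends on Feb 28, 2022.
Feb 28, 2022 (Monday) is already a business day.
Add 2 months to Feb 28, 2022: Apr 28, 2022.
Apr 28, 2022 is a Thursday and not a listed holiday, so it stands.
The final due date is Apr 28, 2022.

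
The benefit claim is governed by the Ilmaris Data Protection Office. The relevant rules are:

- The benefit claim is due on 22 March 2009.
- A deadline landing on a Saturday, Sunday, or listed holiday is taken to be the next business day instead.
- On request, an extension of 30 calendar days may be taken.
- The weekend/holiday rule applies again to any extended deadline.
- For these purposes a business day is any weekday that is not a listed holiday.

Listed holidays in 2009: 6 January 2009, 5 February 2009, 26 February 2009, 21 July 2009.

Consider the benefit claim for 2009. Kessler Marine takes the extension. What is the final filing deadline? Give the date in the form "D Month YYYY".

The statutory due date is 22 March 2009.
22 March 2009 is a Sunday; the next business day is 23 March 2009 (Monday).
Applying the 30-calendar-day extension: 23 March 2009 + 30 days = 22 April 2009.
22 April 2009 falls on a Wednesday, which is a business day, so no adjustment is needed.
Deadline: 22 April 2009.

22 April 2009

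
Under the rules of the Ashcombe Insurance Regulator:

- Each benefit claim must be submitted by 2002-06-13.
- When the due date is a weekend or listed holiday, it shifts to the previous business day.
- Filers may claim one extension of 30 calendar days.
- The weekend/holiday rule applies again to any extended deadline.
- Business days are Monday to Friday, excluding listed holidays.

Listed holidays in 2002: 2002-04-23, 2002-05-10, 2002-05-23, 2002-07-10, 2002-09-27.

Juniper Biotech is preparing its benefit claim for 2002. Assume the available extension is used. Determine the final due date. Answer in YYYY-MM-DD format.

Start from the fixed due date, 2002-06-13.
2002-06-13 is a Thursday and not a listed holiday, so it stands.
With the 30-day extension, 2002-06-13 becomes 2002-07-13.
Because 2002-07-13 is a Saturday, the deadline becomes 2002-07-12 (Friday).
Deadline: 2002-07-12.

2002-07-12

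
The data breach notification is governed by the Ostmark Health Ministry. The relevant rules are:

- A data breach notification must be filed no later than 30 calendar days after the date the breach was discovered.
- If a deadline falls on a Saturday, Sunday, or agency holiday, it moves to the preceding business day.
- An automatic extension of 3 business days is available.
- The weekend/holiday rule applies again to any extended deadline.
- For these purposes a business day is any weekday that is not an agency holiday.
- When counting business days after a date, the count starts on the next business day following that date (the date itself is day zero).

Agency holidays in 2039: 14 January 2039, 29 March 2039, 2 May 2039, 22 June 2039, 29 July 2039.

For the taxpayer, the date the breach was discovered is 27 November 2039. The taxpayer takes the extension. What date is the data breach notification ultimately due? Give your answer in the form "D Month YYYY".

30 December 2039

Trigger date 27 November 2039 + 30 calendar days = 27 December 2039.
Since 27 December 2039 is a Tuesday and not a holiday, the date is unchanged.
The 3-business-day extension runs from 27 December 2039 to 30 December 2039.
30 December 2039 is a Friday and not a listed holiday, so it stands.
So the filing is due 30 December 2039.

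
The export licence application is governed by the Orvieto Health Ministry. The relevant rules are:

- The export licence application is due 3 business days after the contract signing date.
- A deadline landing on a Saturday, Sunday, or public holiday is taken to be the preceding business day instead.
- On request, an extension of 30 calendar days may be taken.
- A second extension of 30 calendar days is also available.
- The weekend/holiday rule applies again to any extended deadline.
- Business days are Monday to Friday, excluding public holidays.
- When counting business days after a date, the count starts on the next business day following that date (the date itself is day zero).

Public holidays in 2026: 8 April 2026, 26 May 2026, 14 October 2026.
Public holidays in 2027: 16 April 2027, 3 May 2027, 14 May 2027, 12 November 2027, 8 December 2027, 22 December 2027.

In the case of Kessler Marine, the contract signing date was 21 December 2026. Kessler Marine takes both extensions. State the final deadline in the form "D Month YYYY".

Starting the day after 21 December 2026 and counting 3 business days lands on 24 December 2026.
24 December 2026 (Thursday) is already a business day.
The 30-calendar-day extension moves the deadline from 24 December 2026 to 23 January 2027.
Because 23 January 2027 is a Saturday, the deadline becomes 22 January 2027 (Friday).
With the 30-day extension, 22 January 2027 becomes 21 February 2027.
21 February 2027 is a Sunday; the preceding business day is 19 February 2027 (Friday).
The final due date is 19 February 2027.

19 February 2027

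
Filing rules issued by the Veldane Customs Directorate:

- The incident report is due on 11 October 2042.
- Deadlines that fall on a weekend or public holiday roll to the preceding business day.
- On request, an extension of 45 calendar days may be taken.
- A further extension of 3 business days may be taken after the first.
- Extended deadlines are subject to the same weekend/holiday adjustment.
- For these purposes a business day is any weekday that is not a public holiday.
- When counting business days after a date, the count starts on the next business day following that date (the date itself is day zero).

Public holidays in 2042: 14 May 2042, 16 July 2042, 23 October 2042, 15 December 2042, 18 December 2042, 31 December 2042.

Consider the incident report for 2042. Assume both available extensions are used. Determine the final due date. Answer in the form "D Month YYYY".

27 November 2042

Start from the fixed due date, 11 October 2042.
11 October 2042 falls on a Saturday. Rolling to the preceding business day gives 10 October 2042, a Friday.
The 45-calendar-day extension moves the deadline from 10 October 2042 to 24 November 2042.
24 November 2042 falls on a Monday, which is a business day, so no adjustment is needed.
Counting 3 further business days from 24 November 2042 reaches 27 November 2042.
27 November 2042 is a Thursday and not a listed holiday, so it stands.
Deadline: 27 November 2042.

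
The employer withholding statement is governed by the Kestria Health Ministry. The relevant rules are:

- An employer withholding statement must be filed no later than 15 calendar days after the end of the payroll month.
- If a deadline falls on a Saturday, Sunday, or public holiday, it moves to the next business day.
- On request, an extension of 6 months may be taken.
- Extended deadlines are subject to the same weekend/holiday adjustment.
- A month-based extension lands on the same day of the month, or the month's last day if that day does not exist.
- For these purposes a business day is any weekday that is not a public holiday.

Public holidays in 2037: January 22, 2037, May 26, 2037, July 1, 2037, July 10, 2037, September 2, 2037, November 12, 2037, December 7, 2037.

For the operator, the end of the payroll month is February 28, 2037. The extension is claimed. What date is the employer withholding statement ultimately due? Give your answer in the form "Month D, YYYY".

September 16, 2037

From February 28, 2037, 15 calendar days later is March 15, 2037.
Because March 15, 2037 is a Sunday, the deadline becomes March 16, 2037 (Monday).
The 6 months extension carries March 16, 2037 to September 16, 2037.
September 16, 2037 is a Wednesday and not a listed holiday, so it stands.
So the filing is due September 16, 2037.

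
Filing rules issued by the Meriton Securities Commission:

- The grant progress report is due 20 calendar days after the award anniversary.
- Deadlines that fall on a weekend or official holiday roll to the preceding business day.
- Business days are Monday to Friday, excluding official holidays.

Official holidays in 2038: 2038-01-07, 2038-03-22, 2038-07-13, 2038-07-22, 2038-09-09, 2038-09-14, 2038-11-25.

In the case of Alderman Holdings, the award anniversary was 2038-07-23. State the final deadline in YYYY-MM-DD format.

2038-08-12

20 calendar days after 2038-07-23 is 2038-08-12.
2038-08-12 (Thursday) is already a business day.
Deadline: 2038-08-12.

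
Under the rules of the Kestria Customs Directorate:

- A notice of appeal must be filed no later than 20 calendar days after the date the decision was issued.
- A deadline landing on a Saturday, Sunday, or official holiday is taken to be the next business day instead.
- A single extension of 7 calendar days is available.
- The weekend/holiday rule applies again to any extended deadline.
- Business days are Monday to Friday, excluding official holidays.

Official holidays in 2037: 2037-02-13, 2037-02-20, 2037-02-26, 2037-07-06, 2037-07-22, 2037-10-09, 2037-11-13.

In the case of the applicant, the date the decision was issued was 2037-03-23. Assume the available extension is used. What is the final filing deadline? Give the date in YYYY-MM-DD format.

Adding 20 calendar days to 2037-03-23 gives 2037-04-12.
2037-04-12 is a Sunday, so it moves to the next business day, 2037-04-13 (Monday).
With the 7-day extension, 2037-04-13 becomes 2037-04-20.
Since 2037-04-20 is a Monday and not a holiday, the date is unchanged.
So the filing is due 2037-04-20.

2037-04-20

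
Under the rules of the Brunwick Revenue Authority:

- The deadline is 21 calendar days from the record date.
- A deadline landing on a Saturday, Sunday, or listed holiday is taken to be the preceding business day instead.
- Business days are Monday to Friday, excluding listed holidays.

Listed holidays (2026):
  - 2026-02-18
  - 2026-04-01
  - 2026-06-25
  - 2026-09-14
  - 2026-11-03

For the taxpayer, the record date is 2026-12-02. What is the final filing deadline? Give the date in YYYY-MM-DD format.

2026-12-23

From 2026-12-02, 21 calendar days later is 2026-12-23.
Since 2026-12-23 is a Wednesday and not a holiday, the date is unchanged.
Final deadline: 2026-12-23.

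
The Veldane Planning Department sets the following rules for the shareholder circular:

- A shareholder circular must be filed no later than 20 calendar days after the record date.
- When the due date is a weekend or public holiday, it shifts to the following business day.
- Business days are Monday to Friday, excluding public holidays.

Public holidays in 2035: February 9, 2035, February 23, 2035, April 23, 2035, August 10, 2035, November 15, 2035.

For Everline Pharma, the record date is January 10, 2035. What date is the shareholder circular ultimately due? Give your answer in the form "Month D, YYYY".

January 30, 2035

From January 10, 2035, 20 calendar days later is January 30, 2035.
January 30, 2035 falls on a Tuesday, which is a business day, so no adjustment is needed.
Final deadline: January 30, 2035.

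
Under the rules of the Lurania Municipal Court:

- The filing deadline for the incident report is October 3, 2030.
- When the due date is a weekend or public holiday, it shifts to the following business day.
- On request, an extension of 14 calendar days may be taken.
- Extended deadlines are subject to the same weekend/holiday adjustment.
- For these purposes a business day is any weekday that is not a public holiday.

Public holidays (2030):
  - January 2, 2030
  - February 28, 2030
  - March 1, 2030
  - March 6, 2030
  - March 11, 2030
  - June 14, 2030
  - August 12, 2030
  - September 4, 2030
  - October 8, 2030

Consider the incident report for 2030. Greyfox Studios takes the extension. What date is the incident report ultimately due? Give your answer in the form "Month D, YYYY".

October 17, 2030

The stated deadline is October 3, 2030.
Since October 3, 2030 is a Thursday and not a holiday, the date is unchanged.
The 14-calendar-day extension moves the deadline from October 3, 2030 to October 17, 2030.
October 17, 2030 (Thursday) is already a business day.
Final deadline: October 17, 2030.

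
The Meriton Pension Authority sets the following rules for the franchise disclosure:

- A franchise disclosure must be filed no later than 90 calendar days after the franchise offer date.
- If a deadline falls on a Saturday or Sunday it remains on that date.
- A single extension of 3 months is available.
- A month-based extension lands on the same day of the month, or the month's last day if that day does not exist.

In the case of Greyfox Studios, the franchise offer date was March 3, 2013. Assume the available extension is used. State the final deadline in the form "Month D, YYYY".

From March 3, 2013, 90 calendar days later is June 1, 2013.
No adjustment is made for weekends or holidays, so June 1, 2013 stands.
The 3 months extension carries June 1, 2013 to September 1, 2013.
No adjustment is made for weekends or holidays, so September 1, 2013 stands.
The final due date is September 1, 2013.

September 1, 2013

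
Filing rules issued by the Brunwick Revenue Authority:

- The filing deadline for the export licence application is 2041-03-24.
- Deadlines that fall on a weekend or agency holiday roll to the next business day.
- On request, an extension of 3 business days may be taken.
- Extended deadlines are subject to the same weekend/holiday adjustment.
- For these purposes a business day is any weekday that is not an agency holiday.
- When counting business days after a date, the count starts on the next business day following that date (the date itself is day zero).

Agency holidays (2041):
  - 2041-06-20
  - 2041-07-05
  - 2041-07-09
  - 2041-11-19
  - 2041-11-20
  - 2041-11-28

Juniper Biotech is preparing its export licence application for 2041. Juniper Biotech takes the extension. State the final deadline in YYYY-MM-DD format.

The stated deadline is 2041-03-24.
Because 2041-03-24 is a Sunday, the deadline becomes 2041-03-25 (Monday).
The 3-business-day extension runs from 2041-03-25 to 2041-03-28.
2041-03-28 (Thursday) is already a business day.
So the filing is due 2041-03-28.

2041-03-28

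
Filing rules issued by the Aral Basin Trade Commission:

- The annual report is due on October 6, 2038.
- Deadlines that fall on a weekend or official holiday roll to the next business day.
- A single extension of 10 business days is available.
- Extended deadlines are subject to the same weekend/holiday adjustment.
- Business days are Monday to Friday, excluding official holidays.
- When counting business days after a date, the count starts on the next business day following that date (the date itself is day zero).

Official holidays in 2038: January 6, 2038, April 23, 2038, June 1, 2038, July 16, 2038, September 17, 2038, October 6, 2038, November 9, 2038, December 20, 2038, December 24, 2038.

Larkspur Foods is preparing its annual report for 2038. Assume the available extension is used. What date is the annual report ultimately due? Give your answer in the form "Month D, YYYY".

The stated deadline is October 6, 2038.
October 6, 2038 is a listed holiday, so it moves to the next business day, October 7, 2038 (Thursday).
Counting 10 further business days from October 7, 2038 reaches October 21, 2038.
October 21, 2038 (Thursday) is already a business day.
The final due date is October 21, 2038.

October 21, 2038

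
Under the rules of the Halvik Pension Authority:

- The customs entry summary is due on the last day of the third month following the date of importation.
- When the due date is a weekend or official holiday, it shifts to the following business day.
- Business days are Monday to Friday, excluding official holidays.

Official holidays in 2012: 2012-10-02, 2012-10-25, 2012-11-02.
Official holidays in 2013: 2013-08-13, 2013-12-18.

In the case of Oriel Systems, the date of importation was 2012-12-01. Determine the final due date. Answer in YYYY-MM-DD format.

2013-04-01

3 months after 2012-12-01 is March 2013; that month ends on 2013-03-31.
2013-03-31 is a Sunday, so it moves to the next business day, 2013-04-01 (Monday).
So the filing is due 2013-04-01.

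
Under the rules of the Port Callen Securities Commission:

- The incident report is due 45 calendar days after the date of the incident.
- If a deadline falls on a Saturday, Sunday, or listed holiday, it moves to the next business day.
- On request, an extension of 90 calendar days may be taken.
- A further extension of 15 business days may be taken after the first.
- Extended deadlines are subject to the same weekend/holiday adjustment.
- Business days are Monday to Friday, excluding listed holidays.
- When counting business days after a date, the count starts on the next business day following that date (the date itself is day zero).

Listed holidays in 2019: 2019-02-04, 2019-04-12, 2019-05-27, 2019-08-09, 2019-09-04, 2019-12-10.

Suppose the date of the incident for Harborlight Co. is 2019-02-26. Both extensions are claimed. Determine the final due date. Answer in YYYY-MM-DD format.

Trigger date 2019-02-26 + 45 calendar days = 2019-04-12.
2019-04-12 is a listed holiday; the next business day is 2019-04-15 (Monday).
Add the 90 calendar-day extension to 2019-04-15: 2019-07-14.
2019-07-14 falls on a Sunday. Rolling to the next business day gives 2019-07-15, a Monday.
Counting 15 further business days from 2019-07-15 reaches 2019-08-05.
Since 2019-08-05 is a Monday and not a holiday, the date is unchanged.
Final deadline: 2019-08-05.

2019-08-05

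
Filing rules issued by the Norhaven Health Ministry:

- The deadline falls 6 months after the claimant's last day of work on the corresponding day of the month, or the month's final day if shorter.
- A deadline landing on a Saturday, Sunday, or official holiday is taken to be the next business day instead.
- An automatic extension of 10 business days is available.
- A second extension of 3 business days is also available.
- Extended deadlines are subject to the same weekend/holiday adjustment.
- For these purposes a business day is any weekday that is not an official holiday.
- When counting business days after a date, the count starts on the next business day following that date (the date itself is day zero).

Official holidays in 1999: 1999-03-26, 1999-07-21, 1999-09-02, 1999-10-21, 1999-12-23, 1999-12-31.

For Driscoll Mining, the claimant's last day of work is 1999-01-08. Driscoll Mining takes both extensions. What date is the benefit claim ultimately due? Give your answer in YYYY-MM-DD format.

6 months after 1999-01-08, on the same day of the month, is 1999-07-08.
1999-07-08 is a Thursday and not a listed holiday, so it stands.
Applying the 10-business-day extension: 10 business days after 1999-07-08 is 1999-07-23.
1999-07-23 is a Friday and not a listed holiday, so it stands.
The 3-business-day extension runs from 1999-07-23 to 1999-07-28.
1999-07-28 is a Wednesday and not a listed holiday, so it stands.
Deadline: 1999-07-28.

1999-07-28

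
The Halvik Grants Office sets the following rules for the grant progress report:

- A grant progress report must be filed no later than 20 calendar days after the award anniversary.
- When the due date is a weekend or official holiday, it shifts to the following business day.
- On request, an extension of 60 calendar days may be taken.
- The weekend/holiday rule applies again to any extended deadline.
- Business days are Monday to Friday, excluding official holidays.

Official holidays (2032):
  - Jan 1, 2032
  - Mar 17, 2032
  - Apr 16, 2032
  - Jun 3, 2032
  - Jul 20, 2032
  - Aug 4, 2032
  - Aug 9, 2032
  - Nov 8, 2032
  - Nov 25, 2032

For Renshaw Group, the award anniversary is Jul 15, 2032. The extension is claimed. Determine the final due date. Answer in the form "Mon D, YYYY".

From Jul 15, 2032, 20 calendar days later is Aug 4, 2032.
Aug 4, 2032 falls on a listed holiday. Rolling to the next business day gives Aug 5, 2032, a Thursday.
With the 60-day extension, Aug 5, 2032 becomes Oct 4, 2032.
Oct 4, 2032 falls on a Monday, which is a business day, so no adjustment is needed.
The final due date is Oct 4, 2032.

Oct 4, 2032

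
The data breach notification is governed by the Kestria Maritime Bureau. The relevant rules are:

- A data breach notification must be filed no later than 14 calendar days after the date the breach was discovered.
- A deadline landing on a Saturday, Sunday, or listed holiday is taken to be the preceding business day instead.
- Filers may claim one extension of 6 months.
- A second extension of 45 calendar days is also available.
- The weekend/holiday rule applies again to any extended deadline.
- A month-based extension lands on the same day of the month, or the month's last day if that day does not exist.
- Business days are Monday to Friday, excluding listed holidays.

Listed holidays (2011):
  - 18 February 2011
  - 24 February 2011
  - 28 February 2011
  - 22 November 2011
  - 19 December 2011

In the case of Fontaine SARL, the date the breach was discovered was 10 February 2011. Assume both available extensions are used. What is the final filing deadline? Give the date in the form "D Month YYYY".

14 calendar days after 10 February 2011 is 24 February 2011.
Because 24 February 2011 is a listed holiday, the deadline becomes 23 February 2011 (Wednesday).
The 6 months extension carries 23 February 2011 to 23 August 2011.
23 August 2011 falls on a Tuesday, which is a business day, so no adjustment is needed.
Add the 45 calendar-day extension to 23 August 2011: 7 October 2011.
Since 7 October 2011 is a Friday and not a holiday, the date is unchanged.
Deadline: 7 October 2011.

7 October 2011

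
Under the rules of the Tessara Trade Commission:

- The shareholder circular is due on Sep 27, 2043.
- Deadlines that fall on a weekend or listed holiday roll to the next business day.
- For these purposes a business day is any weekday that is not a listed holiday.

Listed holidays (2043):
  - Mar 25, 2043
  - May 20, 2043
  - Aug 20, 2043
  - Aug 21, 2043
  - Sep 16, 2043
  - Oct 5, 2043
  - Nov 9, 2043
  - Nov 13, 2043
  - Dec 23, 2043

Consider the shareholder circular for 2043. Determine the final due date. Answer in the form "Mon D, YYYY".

Sep 28, 2043

The stated deadline is Sep 27, 2043.
Sep 27, 2043 is a Sunday; the next business day is Sep 28, 2043 (Monday).
Deadline: Sep 28, 2043.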